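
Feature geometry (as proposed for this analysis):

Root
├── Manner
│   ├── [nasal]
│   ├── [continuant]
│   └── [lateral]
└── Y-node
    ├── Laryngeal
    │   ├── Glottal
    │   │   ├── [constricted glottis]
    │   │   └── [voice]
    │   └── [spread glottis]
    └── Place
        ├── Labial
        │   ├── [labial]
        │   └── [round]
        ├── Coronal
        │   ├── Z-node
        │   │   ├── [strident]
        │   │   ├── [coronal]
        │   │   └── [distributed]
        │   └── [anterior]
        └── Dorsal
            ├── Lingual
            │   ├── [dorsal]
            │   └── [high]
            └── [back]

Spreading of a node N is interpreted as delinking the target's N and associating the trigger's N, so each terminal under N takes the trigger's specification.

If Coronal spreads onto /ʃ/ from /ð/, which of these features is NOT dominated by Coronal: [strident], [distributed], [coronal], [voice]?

[voice]

Coronal dominates exactly [strident], [coronal], [distributed], [anterior].
Spreading Coronal replaces [strident], [coronal], [distributed] with the trigger's values, since each sits inside the Coronal constituent.
[voice] attaches under Glottal, not under Coronal, so /ʃ/ retains its own value for [voice].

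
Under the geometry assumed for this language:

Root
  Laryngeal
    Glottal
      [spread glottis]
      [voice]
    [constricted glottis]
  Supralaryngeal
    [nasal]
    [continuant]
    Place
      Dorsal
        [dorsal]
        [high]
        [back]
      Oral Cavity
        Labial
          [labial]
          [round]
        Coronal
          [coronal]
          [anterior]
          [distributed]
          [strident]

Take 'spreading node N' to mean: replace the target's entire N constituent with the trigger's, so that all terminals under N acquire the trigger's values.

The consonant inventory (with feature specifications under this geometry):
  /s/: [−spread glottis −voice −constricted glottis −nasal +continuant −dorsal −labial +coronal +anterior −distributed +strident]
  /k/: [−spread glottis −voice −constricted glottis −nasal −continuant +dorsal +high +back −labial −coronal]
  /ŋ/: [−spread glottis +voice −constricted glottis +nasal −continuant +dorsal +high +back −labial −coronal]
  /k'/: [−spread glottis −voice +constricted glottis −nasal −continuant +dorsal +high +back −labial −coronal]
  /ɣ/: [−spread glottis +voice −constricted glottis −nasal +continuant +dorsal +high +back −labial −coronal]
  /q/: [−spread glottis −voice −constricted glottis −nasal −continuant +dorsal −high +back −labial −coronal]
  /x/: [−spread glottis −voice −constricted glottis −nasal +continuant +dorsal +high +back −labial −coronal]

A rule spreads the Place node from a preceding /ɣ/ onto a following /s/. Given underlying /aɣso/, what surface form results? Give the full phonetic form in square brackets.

[aɣxo]

Place immediately or transitively dominates [dorsal], [high], [back], [labial], [round], [coronal], [anterior], [distributed], [strident].
Spreading Place from /ɣ/ onto /s/ replaces those values with /ɣ/'s: [+dorsal], [+high], [+back], [−labial], [−coronal]. Features outside Place ([spread glottis], [voice], [constricted glottis], …) stay as in /s/.
Among the inventory, only /x/ has exactly this specification, giving the surface form [aɣxo].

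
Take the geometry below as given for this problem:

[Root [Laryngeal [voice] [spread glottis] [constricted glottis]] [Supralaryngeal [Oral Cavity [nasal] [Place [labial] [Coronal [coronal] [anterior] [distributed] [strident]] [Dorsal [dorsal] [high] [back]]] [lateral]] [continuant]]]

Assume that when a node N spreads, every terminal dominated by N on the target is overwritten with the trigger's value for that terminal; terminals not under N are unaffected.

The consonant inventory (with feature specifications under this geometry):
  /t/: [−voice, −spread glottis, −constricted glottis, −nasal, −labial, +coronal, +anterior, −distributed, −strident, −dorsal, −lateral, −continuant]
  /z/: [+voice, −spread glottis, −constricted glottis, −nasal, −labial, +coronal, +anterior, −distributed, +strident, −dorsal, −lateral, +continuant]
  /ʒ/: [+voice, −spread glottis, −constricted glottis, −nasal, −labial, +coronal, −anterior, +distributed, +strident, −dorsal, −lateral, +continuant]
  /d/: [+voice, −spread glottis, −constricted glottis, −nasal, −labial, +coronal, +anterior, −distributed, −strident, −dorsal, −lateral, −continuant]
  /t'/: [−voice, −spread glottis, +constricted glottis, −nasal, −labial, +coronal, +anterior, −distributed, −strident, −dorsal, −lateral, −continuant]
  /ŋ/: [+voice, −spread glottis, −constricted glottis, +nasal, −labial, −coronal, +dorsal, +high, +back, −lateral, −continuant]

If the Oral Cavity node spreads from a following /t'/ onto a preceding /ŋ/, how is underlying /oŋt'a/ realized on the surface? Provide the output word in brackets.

[odt'a]

Terminals under Oral Cavity in this geometry: [nasal], [labial], [coronal], [anterior], [distributed], [strident], [dorsal], [high], [back], [lateral].
The target acquires /t'/'s values for everything under Oral Cavity — [−nasal], [−labial], [+coronal], [+anterior], [−distributed], [−strident], [−dorsal], [−lateral] — while keeping its own [voice], [spread glottis], [constricted glottis], ….
The resulting bundle matches /d/ in the inventory; substituting it for /ŋ/ gives [odt'a].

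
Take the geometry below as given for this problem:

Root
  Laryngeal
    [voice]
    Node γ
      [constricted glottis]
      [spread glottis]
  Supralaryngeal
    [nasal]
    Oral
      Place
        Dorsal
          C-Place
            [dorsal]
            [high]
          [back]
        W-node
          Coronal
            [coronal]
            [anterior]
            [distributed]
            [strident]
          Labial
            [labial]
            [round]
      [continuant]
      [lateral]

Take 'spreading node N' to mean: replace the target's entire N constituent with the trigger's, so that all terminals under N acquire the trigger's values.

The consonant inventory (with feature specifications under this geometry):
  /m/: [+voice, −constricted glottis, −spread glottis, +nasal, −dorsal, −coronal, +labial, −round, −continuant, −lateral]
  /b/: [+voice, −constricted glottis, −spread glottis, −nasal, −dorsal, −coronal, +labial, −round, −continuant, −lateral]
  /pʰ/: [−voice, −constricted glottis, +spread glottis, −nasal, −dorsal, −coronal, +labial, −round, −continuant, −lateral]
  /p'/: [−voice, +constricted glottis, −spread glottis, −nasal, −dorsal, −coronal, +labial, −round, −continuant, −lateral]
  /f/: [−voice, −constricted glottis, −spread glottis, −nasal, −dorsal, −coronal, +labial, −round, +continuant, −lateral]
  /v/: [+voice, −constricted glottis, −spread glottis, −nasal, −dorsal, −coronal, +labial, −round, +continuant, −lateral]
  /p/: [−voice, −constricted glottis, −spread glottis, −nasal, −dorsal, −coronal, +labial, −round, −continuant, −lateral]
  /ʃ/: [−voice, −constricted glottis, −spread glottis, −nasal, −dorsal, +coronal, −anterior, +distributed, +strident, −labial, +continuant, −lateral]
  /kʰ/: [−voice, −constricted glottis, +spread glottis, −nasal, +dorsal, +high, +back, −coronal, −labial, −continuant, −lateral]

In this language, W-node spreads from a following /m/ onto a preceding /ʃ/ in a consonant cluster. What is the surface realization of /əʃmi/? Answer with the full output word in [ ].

W-node immediately or transitively dominates [coronal], [anterior], [distributed], [strident], [labial], [round].
Spreading W-node from /m/ onto /ʃ/ replaces those values with /m/'s: [−coronal], [+labial], [−round]. Features outside W-node ([voice], [constricted glottis], [spread glottis], …) stay as in /ʃ/.
The resulting bundle matches /f/ in the inventory; substituting it for /ʃ/ gives [əfmi].

[əfmi]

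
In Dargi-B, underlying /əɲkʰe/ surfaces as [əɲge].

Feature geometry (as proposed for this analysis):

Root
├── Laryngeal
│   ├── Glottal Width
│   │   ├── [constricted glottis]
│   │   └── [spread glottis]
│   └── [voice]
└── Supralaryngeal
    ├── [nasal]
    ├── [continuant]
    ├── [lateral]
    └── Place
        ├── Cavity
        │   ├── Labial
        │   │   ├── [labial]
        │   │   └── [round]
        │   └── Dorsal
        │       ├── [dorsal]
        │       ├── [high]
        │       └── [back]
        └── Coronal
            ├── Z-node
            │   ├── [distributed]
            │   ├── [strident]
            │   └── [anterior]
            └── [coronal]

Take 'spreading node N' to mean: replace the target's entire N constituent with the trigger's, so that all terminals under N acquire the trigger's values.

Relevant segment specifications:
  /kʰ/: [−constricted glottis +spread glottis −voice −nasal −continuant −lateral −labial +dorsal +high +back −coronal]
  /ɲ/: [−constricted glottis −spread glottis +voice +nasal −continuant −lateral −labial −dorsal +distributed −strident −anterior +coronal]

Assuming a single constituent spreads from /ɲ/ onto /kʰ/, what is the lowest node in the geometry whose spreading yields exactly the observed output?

Laryngeal

The alternation /kʰ/ → [g] changes [voice], [spread glottis] and nothing else.
In this geometry the lowest node dominating all of them is Laryngeal: every daughter of Laryngeal dominates only a proper subset, so no lower node suffices.
If Laryngeal spreads, every terminal under it takes /ɲ/'s value, producing [g] as observed.
[coronal], [dorsal] — on which /ɲ/ differs from /kʰ/ — are unchanged, so Root cannot have spread; the constituent is no larger than Laryngeal.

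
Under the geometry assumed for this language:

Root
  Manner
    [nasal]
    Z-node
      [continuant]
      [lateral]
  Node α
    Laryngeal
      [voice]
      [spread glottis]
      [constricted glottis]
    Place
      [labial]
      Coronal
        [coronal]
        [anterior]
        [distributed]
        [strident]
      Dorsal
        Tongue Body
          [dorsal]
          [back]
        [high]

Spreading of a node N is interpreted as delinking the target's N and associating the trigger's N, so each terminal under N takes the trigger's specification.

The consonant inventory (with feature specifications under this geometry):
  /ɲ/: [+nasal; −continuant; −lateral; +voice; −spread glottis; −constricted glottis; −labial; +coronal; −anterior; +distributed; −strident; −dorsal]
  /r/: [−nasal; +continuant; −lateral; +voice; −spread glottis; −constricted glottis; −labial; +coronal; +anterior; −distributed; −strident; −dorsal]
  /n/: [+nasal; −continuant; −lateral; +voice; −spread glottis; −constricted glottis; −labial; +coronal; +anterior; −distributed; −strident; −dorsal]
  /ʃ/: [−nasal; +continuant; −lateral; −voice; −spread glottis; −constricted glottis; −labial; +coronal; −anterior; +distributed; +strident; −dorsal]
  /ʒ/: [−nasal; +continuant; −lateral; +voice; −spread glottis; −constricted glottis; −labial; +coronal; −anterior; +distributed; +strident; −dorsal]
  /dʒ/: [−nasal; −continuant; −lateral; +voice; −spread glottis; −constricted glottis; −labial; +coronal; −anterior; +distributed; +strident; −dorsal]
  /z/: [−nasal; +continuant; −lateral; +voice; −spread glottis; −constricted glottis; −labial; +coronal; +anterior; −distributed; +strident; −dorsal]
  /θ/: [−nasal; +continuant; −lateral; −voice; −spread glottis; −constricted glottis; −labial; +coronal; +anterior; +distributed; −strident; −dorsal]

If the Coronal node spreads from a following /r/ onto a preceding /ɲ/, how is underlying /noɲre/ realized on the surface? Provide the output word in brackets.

The Coronal node dominates the terminals [coronal], [anterior], [distributed], [strident].
The target acquires /r/'s values for everything under Coronal — [+coronal], [+anterior], [−distributed], [−strident] — while keeping its own [nasal], [continuant], [lateral], ….
The resulting bundle matches /n/ in the inventory; substituting it for /ɲ/ gives [nonre].

[nonre]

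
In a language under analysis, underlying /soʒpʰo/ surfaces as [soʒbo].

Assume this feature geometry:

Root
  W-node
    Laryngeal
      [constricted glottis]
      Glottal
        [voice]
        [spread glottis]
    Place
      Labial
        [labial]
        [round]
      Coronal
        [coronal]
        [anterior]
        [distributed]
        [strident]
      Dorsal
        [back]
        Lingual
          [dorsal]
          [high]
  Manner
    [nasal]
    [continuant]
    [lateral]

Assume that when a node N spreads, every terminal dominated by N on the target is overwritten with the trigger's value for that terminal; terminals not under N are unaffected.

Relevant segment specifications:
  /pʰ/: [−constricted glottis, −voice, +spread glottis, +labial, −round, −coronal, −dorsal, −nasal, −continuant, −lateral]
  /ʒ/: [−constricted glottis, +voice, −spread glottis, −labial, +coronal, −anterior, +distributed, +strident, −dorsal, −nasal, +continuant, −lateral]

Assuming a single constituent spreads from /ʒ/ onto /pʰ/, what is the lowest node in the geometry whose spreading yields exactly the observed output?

Glottal

Comparing /pʰ/ with its surface form [b], the features that change are [voice], [spread glottis].
In this geometry the lowest node dominating all of them is Glottal: every daughter of Glottal dominates only a proper subset, so no lower node suffices.
Delinking /pʰ/'s Glottal and associating /ʒ/'s Glottal gives precisely the feature bundle of [b].
[coronal], [labial] stay as in /pʰ/ although /ʒ/ differs there, so no node dominating them spread; among the remaining candidates Glottal is the lowest that derives the output.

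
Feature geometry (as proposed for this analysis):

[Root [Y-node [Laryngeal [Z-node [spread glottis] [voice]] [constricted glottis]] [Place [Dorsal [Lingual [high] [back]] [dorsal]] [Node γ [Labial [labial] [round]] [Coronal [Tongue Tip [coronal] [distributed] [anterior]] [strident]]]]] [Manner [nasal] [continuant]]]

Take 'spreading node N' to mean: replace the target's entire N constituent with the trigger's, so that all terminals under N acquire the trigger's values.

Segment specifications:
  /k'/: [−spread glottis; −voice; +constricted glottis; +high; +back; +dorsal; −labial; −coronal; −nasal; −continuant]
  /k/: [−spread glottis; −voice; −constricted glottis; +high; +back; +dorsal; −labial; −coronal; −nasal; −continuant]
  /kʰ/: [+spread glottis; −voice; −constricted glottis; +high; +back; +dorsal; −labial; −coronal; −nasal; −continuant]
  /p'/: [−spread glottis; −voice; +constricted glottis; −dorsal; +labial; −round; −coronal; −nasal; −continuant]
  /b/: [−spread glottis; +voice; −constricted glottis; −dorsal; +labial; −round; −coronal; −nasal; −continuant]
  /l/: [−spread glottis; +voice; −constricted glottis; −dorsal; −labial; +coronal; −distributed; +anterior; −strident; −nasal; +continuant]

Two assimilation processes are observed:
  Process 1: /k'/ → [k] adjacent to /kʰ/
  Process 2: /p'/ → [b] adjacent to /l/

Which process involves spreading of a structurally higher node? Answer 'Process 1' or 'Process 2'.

Process 2

Process 1 alters [constricted glottis]; the lowest dominating node is [constricted glottis] (depth 3 from Root).
In Process 2, [voice], [constricted glottis] change, so the minimal spreading node is Laryngeal at depth 2.
Laryngeal (depth 2) sits above [constricted glottis] (depth 3), making Process 2 the one with the higher spreading node.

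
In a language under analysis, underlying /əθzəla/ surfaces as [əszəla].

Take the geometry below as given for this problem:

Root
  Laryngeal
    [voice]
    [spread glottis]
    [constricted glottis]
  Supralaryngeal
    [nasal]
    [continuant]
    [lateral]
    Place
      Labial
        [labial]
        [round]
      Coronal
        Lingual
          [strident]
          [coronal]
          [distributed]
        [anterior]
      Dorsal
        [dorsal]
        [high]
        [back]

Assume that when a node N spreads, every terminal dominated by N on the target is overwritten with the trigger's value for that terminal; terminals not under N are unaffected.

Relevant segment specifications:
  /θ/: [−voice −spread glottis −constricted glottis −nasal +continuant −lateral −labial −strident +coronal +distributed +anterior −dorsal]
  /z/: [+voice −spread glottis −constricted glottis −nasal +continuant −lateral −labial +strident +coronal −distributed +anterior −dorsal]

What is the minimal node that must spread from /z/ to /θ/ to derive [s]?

/θ/ and [s] differ in [distributed], [strident]; every other specified feature is identical.
In this geometry the lowest node dominating all of them is Lingual: every daughter of Lingual dominates only a proper subset, so no lower node suffices.
Delinking /θ/'s Lingual and associating /z/'s Lingual gives precisely the feature bundle of [s].
[voice] stays as in /θ/ although /z/ differs there, so no node dominating it spread; among the remaining candidates Lingual is the lowest that derives the output.

Lingual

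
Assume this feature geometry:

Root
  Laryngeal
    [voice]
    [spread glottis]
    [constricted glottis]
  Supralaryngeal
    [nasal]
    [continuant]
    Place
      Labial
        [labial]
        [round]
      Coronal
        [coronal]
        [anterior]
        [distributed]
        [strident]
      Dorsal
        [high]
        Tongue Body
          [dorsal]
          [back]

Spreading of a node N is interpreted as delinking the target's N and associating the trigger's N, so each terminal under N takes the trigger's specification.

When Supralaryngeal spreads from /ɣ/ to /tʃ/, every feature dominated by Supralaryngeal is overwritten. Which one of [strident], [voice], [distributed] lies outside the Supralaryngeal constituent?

[voice]

Under this geometry, Supralaryngeal contains [nasal], [continuant], [labial], [round], [coronal], [anterior], [distributed], [strident], [high], [dorsal], [back].
Of the listed options, [strident], [distributed] are among these and would be overwritten by spreading Supralaryngeal.
[voice] is not within the Supralaryngeal subtree (it hangs from Laryngeal), so /tʃ/'s [voice] value survives.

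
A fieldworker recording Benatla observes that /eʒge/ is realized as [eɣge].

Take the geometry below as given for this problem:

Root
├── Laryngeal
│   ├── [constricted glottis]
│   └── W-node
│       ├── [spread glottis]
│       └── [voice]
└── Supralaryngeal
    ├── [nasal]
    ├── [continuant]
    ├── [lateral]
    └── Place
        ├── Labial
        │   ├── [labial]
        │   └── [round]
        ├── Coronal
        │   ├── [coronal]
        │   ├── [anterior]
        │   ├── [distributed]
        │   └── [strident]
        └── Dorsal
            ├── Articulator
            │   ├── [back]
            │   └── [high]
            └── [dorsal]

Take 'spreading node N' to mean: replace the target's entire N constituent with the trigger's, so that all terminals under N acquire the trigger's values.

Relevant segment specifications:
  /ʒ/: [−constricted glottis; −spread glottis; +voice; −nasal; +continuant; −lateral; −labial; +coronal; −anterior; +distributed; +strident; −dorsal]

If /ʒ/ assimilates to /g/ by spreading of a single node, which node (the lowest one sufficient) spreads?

Place

Feature comparison: [coronal], [anterior], [distributed], [strident], [dorsal], [high], [back] differ between /ʒ/ and [ɣ]; the remaining terminals match.
Tracing each changed feature up the tree, the paths first meet at Place; any lower node misses at least one of them.
If Place spreads, every terminal under it takes /g/'s value, producing [ɣ] as observed.
Had Supralaryngeal or a higher node spread, [continuant] would have taken /g/'s value; it stays as in /ʒ/, confirming the spreading constituent is exactly Place.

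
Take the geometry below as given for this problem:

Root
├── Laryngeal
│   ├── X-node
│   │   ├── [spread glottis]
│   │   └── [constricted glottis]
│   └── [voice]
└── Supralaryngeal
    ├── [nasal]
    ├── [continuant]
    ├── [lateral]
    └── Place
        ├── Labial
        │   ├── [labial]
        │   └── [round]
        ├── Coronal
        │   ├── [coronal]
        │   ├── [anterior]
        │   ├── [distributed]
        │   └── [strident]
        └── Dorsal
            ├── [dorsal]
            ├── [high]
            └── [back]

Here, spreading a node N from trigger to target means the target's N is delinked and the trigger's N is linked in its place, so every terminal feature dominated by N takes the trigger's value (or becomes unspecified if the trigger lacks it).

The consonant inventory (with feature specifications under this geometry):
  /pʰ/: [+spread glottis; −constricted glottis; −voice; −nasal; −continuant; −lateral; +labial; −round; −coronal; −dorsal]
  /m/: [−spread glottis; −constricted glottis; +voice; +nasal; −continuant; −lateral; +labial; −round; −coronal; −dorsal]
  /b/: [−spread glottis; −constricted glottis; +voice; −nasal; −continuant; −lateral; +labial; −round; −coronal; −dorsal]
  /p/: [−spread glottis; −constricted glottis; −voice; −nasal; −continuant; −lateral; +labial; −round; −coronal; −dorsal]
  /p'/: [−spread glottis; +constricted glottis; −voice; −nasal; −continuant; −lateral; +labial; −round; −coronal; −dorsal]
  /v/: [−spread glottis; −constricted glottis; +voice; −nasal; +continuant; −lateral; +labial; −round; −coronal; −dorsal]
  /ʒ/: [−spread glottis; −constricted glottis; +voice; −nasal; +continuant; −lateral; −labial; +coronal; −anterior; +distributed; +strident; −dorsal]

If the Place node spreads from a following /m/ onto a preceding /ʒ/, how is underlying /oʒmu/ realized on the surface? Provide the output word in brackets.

[ovmu]

Place immediately or transitively dominates [labial], [round], [coronal], [anterior], [distributed], [strident], [dorsal], [high], [back].
Spreading Place from /m/ onto /ʒ/ replaces those values with /m/'s: [+labial], [−round], [−coronal], [−dorsal]. Features outside Place ([spread glottis], [constricted glottis], [voice], …) stay as in /ʒ/.
Among the inventory, only /v/ has exactly this specification, giving the surface form [ovmu].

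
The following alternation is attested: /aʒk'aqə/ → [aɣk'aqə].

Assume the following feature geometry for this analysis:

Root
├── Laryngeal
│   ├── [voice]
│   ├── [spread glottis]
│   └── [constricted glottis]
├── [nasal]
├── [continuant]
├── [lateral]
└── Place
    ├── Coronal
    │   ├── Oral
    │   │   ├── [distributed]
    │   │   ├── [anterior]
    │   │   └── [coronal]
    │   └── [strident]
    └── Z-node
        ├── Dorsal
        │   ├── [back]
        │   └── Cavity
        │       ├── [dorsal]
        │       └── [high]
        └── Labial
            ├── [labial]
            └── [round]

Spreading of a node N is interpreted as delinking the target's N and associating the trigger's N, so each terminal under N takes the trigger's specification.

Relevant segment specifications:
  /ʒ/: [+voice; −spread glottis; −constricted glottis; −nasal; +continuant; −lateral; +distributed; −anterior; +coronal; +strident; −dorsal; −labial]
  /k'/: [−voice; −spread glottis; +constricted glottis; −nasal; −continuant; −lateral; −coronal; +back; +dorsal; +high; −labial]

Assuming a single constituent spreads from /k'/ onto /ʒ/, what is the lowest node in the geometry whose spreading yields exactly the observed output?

/ʒ/ and [ɣ] differ in [coronal], [anterior], [distributed], [strident], [dorsal], [high], [back]; every other specified feature is identical.
In this geometry the lowest node dominating all of them is Place: every daughter of Place dominates only a proper subset, so no lower node suffices.
Delinking /ʒ/'s Place and associating /k'/'s Place gives precisely the feature bundle of [ɣ].
Had Root spread, [constricted glottis], [voice] would have taken /k'/'s values; they stay as in /ʒ/, confirming the spreading constituent is exactly Place.

Place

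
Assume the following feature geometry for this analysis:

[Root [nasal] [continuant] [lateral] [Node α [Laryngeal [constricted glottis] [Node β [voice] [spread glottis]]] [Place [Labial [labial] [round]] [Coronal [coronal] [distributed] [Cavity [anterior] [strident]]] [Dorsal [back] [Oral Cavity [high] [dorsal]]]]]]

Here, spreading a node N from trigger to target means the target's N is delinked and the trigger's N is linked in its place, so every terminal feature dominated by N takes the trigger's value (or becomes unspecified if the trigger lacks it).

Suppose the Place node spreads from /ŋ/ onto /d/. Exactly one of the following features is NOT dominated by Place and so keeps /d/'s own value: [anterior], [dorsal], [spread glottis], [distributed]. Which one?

[spread glottis]

Place dominates exactly [labial], [round], [coronal], [distributed], [anterior], [strident], [back], [high], [dorsal].
Spreading Place replaces [anterior], [dorsal], [distributed] with the trigger's values, since each sits inside the Place constituent.
But [spread glottis] is a dependent of Node β, outside Place; it is therefore untouched by the spreading.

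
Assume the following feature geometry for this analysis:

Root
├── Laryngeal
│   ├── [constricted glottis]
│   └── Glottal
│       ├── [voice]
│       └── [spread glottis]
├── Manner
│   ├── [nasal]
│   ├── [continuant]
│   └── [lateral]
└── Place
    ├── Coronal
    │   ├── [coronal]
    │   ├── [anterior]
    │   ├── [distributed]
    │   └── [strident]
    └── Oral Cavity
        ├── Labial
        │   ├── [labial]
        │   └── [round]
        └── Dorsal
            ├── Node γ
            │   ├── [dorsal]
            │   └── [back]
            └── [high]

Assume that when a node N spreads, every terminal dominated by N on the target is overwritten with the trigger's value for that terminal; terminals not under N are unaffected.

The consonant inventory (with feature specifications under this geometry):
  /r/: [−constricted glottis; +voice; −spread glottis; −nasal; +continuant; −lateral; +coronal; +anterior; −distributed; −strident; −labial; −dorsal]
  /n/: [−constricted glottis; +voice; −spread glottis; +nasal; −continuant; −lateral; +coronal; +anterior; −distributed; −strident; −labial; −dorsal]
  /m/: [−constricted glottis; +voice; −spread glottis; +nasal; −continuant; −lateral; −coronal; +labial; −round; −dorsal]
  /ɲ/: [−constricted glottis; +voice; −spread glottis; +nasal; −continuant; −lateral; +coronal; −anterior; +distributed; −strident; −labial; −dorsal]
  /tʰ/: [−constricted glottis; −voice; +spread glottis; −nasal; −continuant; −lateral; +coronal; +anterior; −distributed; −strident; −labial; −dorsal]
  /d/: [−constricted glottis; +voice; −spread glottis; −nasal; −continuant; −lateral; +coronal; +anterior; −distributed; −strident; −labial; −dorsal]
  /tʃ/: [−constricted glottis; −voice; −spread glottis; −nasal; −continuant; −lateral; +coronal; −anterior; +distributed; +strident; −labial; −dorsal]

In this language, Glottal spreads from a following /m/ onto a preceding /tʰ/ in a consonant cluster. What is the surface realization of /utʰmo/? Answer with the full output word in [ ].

[udmo]

The Glottal node dominates the terminals [voice], [spread glottis].
The target acquires /m/'s values for everything under Glottal — [+voice], [−spread glottis] — while keeping its own [constricted glottis], [nasal], [continuant], ….
Among the inventory, only /d/ has exactly this specification, giving the surface form [udmo].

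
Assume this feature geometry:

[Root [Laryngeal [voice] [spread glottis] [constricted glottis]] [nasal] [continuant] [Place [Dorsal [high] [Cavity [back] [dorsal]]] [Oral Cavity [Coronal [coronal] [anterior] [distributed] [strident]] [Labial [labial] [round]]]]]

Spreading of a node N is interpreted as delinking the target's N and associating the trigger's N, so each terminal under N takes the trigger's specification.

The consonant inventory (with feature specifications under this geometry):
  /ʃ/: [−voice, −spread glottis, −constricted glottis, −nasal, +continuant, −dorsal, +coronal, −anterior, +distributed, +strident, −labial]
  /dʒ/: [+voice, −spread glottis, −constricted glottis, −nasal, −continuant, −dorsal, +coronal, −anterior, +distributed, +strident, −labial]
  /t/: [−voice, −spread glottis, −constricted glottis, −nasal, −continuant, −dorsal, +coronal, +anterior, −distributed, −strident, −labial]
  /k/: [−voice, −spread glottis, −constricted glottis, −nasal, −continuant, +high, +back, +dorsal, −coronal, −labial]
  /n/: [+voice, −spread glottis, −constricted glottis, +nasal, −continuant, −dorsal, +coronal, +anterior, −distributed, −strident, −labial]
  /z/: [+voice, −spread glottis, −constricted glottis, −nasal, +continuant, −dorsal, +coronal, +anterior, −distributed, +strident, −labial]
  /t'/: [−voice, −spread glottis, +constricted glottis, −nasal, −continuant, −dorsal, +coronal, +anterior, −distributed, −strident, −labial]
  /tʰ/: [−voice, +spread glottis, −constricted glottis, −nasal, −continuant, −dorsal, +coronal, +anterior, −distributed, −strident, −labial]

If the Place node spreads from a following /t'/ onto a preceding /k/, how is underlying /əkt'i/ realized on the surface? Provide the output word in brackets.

The Place node dominates the terminals [high], [back], [dorsal], [coronal], [anterior], [distributed], [strident], [labial], [round].
Spreading Place from /t'/ onto /k/ replaces those values with /t'/'s: [−dorsal], [+coronal], [+anterior], [−distributed], [−strident], [−labial]. Features outside Place ([voice], [spread glottis], [constricted glottis], …) stay as in /k/.
The resulting bundle matches /t/ in the inventory; substituting it for /k/ gives [ətt'i].

[ətt'i]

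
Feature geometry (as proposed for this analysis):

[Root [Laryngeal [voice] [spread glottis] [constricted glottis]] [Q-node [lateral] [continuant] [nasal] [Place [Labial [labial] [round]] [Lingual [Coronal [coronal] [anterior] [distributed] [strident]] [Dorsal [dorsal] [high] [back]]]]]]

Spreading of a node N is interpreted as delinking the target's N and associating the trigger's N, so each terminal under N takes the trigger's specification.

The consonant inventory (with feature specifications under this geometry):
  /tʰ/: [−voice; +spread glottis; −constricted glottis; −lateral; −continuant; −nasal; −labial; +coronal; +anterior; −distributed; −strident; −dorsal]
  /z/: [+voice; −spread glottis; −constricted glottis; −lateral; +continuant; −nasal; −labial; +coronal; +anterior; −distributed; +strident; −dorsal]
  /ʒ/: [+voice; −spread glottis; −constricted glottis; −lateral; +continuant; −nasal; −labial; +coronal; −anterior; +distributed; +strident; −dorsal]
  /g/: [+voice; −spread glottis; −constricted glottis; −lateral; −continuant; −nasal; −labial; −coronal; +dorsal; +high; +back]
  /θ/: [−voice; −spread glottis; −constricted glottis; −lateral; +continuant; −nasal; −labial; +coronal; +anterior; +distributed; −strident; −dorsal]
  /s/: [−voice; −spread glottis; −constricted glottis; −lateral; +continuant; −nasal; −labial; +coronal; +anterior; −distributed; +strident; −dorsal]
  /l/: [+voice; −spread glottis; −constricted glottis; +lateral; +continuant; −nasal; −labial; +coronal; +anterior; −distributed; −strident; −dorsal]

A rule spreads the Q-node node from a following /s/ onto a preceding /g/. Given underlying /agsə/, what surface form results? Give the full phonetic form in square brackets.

Terminals under Q-node in this geometry: [lateral], [continuant], [nasal], [labial], [round], [coronal], [anterior], [distributed], [strident], [dorsal], [high], [back].
Spreading Q-node from /s/ onto /g/ replaces those values with /s/'s: [−lateral], [+continuant], [−nasal], [−labial], [+coronal], [+anterior], [−distributed], [+strident], [−dorsal]. Features outside Q-node ([voice], [spread glottis], [constricted glottis]) stay as in /g/.
Among the inventory, only /z/ has exactly this specification, giving the surface form [azsə].

[azsə]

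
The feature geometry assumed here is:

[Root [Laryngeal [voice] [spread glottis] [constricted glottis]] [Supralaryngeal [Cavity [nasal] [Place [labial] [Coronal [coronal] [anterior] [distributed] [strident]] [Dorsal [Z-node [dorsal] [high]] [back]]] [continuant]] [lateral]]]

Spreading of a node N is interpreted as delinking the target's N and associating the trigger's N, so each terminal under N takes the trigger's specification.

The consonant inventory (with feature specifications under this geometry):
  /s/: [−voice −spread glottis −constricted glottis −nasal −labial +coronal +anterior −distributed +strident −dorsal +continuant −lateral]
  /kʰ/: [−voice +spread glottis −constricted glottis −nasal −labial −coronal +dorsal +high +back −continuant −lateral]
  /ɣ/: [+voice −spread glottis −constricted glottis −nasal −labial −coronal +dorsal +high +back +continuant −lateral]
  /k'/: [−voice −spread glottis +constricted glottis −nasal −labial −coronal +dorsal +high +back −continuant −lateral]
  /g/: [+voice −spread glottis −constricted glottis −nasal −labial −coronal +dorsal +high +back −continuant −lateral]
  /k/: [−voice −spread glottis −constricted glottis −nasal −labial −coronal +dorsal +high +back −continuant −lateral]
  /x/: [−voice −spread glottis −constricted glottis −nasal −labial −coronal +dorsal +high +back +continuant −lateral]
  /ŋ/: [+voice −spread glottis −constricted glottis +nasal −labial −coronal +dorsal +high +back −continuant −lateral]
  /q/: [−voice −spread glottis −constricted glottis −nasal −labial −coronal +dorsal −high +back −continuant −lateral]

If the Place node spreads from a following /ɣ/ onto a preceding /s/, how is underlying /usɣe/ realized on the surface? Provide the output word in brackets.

The Place node dominates the terminals [labial], [coronal], [anterior], [distributed], [strident], [dorsal], [high], [back].
The target acquires /ɣ/'s values for everything under Place — [−labial], [−coronal], [+dorsal], [+high], [+back] — while keeping its own [voice], [spread glottis], [constricted glottis], ….
Among the inventory, only /x/ has exactly this specification, giving the surface form [uxɣe].

[uxɣe]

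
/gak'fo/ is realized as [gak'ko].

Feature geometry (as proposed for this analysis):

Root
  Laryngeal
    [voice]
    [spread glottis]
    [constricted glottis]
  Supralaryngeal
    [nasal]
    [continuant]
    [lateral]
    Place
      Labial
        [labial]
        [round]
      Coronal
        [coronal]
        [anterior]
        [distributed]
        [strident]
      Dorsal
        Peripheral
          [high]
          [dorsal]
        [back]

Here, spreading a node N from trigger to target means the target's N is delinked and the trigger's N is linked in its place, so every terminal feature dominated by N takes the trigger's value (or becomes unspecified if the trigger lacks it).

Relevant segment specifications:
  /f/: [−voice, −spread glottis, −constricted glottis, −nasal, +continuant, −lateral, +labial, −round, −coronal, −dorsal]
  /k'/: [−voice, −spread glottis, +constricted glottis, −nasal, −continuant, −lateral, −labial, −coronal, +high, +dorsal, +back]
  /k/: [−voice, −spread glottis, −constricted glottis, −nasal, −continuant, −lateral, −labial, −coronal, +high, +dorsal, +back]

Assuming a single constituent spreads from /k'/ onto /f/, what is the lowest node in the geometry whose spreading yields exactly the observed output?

/f/ and [k] differ in [continuant], [labial], [round], [dorsal], [high], [back]; every other specified feature is identical.
Tracing each changed feature up the tree, the paths first meet at Supralaryngeal; any lower node misses at least one of them.
Delinking /f/'s Supralaryngeal and associating /k'/'s Supralaryngeal gives precisely the feature bundle of [k].
Had Root spread, [constricted glottis] would have taken /k'/'s value; it stays as in /f/, confirming the spreading constituent is exactly Supralaryngeal.

Supralaryngeal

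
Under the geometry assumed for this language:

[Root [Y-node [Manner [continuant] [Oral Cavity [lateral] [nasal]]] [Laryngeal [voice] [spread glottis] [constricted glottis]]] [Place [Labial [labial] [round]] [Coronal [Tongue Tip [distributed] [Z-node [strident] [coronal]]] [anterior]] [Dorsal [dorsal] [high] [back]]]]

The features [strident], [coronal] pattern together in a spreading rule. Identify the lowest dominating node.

Z-node

[strident]: Root > Place > Coronal > Tongue Tip > Z-node > [strident].
[coronal] lies under Z-node (below Place).
Z-node is the lowest common ancestor — every listed feature sits under it, and no single subconstituent of Z-node covers them all.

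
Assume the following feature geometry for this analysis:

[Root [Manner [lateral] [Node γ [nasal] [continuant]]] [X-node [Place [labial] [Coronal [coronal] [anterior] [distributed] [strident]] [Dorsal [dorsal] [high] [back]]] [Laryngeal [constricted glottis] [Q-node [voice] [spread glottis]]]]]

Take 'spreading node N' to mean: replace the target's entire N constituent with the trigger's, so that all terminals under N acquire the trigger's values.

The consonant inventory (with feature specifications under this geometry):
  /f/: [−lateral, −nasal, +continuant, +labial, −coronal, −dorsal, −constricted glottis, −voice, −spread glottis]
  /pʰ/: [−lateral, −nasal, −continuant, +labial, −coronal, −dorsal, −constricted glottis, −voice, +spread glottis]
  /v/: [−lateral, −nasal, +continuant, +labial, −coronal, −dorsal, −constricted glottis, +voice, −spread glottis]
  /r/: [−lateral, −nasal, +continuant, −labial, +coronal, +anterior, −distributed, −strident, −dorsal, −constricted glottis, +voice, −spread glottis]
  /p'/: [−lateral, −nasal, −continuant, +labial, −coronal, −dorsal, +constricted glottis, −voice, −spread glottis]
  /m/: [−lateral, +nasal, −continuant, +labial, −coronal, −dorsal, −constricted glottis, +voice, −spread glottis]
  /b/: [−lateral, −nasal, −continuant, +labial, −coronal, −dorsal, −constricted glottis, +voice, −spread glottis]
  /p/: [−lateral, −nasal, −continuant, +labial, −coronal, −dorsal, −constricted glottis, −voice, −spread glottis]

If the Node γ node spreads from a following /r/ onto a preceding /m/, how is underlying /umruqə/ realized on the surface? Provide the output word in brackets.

[uvruqə]

Terminals under Node γ in this geometry: [nasal], [continuant].
The target acquires /r/'s values for everything under Node γ — [−nasal], [+continuant] — while keeping its own [lateral], [labial], [coronal], ….
The resulting bundle matches /v/ in the inventory; substituting it for /m/ gives [uvruqə].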